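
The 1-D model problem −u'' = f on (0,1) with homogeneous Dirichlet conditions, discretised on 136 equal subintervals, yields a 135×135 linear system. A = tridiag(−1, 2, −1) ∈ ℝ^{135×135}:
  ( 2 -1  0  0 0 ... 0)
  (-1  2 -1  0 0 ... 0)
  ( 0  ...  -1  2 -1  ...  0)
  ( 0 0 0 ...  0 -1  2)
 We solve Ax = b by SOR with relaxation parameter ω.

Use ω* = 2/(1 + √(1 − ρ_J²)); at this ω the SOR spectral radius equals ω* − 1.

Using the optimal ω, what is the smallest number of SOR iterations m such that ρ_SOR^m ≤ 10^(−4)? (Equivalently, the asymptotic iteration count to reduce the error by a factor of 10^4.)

½·tridiag(1,0,1) at n=135: λ_k = cos(kπ/136); max |λ| at k=1 ⇒ ρ_J = cos(π/136) ≈ 0.9997332.
1 − cos²(π/136) = sin²(π/136) ⇒ √(1−ρ_J²) = sin(π/136) = 0.0230979.
Young: ω* = 2/(1+√(1−ρ_J²)) = 2/(1+0.0230979) = 2/1.0230979 = 1.9548471.
[ρ_SOR] ω* − 1 = 0.9548471.
ρ_SOR^m ≤ 10^(−4) ⇔ m ≥ 4·ln10/(−ln 0.9548471) = 9.21034/0.0462041 = 199.340; m = ⌈199.340⌉ = 200.

m = 200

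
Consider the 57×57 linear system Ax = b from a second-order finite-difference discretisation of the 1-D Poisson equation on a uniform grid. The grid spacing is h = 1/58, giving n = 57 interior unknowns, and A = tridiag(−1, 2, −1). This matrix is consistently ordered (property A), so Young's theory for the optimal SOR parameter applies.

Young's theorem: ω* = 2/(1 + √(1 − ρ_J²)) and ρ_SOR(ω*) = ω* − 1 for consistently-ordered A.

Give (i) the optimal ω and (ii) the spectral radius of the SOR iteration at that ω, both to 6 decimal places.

ω* = 1.897283, ρ_SOR = 0.897283

[ρ_J] n=57: ρ(B_J) = cos(π/(n+1)) = cos(π/58) = 0.998533.
root = sin(π/58) = 0.0541389  (since 1−cos² = sin²).
ω* = 2 / (1 + 0.0541389) = 2 / 1.0541389 ≈ 1.897283.
Hence ρ(B_{ω*}) = 1.897283 − 1 = 0.897283.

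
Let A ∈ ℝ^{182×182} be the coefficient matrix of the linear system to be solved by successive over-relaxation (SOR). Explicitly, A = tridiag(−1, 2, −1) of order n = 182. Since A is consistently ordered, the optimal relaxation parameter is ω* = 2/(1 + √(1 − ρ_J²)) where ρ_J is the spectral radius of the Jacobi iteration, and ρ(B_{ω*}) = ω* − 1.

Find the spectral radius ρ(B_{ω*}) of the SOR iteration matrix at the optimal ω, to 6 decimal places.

ρ_J = max_k |cos(kπ/183)| = cos(π/183) = 0.999853
root = sin(π/183) = 0.0171663  (since 1−cos² = sin²).
ω* = 2 / (1 + 0.0171663) = 2 / 1.0171663 ≈ 1.966247.
[ρ_SOR] ω* − 1 = 0.966247.

ρ_SOR = 0.966247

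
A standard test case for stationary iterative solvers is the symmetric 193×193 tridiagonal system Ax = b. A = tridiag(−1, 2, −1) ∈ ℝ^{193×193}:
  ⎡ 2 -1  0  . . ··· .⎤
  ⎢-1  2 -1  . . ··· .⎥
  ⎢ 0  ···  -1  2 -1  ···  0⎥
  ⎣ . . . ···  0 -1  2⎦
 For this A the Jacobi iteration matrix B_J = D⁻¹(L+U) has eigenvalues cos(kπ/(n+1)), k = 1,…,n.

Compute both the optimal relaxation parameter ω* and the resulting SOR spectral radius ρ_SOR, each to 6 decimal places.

ω* = 1.968130, ρ_SOR = 0.968130

ρ_J = max_k |cos(kπ/194)| = cos(π/194) = 0.999869
1 − cos²(π/194) = sin²(π/194) ⇒ √(1−ρ_J²) = sin(π/194) = 0.0161931.
ω* = 2 / (1 + 0.0161931) = 2 / 1.0161931 ≈ 1.968130.
ρ(B_{ω*}) = ω*−1 = 0.968130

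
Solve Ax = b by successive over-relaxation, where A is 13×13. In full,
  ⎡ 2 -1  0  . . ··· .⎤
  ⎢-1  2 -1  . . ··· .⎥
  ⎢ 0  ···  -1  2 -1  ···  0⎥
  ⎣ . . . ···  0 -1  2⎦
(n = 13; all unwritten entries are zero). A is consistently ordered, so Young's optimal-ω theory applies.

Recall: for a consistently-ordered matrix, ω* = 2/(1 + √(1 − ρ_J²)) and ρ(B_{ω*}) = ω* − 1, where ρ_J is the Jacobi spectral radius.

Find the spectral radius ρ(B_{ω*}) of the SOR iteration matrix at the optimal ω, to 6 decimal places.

ρ_SOR = 0.635964

With n=13, ρ(Jacobi) = cos(π/14) = 0.974928.
root = sin(π/14) = 0.2225209  (since 1−cos² = sin²).
Then 2/(1+√(1−ρ_J²)) = 2/(1+0.2225209); ω* = 2/1.2225209 = 1.635964.
and ρ(B_{ω*}) = 1.635964 − 1 = 0.635964.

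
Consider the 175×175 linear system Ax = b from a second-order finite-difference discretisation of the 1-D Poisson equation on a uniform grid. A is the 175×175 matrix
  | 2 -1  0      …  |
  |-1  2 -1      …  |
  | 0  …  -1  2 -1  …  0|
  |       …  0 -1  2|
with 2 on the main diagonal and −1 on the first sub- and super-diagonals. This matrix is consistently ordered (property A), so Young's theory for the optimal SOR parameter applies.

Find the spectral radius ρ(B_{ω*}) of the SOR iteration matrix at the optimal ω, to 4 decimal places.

n=175: λ(B_J) = 1 − λ(A)/2 = cos(kπ/176); k=1 gives ρ_J = 0.9998.
1 − cos²(π/176) = sin²(π/176) ⇒ √(1−ρ_J²) = sin(π/176) = 0.01785.
Then 2/(1+√(1−ρ_J²)) = 2/(1+0.01785); ω* = 2/1.01785 = 1.9649.
At ω = 1.9649 every |λ(B_ω)| = ω−1, so ρ_SOR = 0.9649.

ρ_SOR = 0.9649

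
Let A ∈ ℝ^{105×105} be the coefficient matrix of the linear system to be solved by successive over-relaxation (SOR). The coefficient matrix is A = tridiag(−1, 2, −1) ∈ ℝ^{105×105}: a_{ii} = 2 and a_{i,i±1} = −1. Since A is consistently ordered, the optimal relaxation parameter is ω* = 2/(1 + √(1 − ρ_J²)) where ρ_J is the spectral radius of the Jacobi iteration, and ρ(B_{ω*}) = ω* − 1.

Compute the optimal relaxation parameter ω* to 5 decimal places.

ρ_J = max_k |cos(kπ/106)| = cos(π/106) = 0.99956
root = sin(π/106) = 0.029633  (since 1−cos² = sin²).
[ω*] 2 ÷ (1 + 0.029633) = 2 ÷ 1.029633 = 1.94244.
ρ_SOR = ω* − 1 = 1.94244 − 1 = 0.94244.

ω* = 1.94244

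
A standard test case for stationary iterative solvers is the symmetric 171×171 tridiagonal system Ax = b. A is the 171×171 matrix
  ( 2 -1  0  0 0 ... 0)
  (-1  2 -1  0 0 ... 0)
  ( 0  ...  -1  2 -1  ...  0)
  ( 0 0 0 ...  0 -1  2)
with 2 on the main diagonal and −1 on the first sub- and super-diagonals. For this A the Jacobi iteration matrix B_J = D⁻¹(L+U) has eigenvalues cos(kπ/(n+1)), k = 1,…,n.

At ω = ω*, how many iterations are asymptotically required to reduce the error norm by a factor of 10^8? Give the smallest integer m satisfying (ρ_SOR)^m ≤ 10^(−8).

m = 505

spectrum of D⁻¹(L+U) = {cos(kπ/172) : 1≤k≤171}; ρ_J = cos(π/172) = 0.9998332.
root = sin(π/172) = 0.0182641  (since 1−cos² = sin²).
ω* = 2/(1+0.0182641) = 1.9641270
Hence ρ(B_{ω*}) = 1.9641270 − 1 = 0.9641270.
Need (0.9641270)^m ≤ 10^(−8): m ≥ 8·ln10/|ln 0.9641270| = 18.4207/0.0365323 = 504.231 ⇒ m = 505.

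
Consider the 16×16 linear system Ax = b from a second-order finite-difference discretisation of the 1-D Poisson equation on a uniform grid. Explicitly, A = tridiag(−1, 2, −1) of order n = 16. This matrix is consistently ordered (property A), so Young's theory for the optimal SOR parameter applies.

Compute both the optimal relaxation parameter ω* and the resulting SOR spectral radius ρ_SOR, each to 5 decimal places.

ω* = 1.68955, ρ_SOR = 0.68955

With n=16, ρ(Jacobi) = cos(π/17) = 0.98297.
root = sin(π/17) = 0.183750  (since 1−cos² = sin²).
So ω* = 2/1.183750 = 1.68955 (Young).
Hence ρ(B_{ω*}) = 1.68955 − 1 = 0.68955.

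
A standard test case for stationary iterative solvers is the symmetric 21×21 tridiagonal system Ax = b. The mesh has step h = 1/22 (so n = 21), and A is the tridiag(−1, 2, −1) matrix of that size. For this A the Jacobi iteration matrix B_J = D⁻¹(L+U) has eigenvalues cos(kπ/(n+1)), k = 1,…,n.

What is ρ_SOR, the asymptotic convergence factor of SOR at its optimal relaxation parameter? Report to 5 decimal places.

ρ_SOR = 0.75083

½·tridiag(1,0,1) at n=21: λ_k = cos(kπ/22); max |λ| at k=1 ⇒ ρ_J = cos(π/22) ≈ 0.98982.
√(1 − cos²(π/22)) = sin(π/22) ≈ 0.142315.
ω* = 2/(1 + 0.142315) = 2/1.142315 = 1.75083.
ρ_SOR = ω* − 1 = 1.75083 − 1 = 0.75083.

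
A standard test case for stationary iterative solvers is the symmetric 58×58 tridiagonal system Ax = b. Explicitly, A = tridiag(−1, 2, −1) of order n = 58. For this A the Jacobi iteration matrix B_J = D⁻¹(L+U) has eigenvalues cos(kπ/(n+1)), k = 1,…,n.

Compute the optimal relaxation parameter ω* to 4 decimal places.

ω* = 1.8989

spectrum of D⁻¹(L+U) = {cos(kπ/59) : 1≤k≤58}; ρ_J = cos(π/59) = 0.9986.
1 − cos²(π/59) = sin²(π/59) ⇒ √(1−ρ_J²) = sin(π/59) = 0.05322.
[ω*] 2 ÷ (1 + 0.05322) = 2 ÷ 1.05322 = 1.8989.
ρ_SOR = ω* − 1 ≈ 0.8989.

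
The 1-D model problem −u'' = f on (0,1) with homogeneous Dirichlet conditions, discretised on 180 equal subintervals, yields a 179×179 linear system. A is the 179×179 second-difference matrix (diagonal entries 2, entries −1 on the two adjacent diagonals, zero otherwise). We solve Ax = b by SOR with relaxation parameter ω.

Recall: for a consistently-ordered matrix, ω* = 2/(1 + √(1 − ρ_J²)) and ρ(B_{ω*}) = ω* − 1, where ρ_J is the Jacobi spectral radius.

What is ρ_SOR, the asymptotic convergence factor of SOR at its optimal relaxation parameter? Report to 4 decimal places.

B_J for the 179×179 system has eigenvalues cos(kπ/180); ρ_J = cos(π/180) = 0.9998.
√(1−ρ_J²) simplifies to sin(π/180) = 0.01745.
[ω*] 2 ÷ (1 + 0.01745) = 2 ÷ 1.01745 = 1.9657.
At ω = 1.9657 every |λ(B_ω)| = ω−1, so ρ_SOR = 0.9657.

ρ_SOR = 0.9657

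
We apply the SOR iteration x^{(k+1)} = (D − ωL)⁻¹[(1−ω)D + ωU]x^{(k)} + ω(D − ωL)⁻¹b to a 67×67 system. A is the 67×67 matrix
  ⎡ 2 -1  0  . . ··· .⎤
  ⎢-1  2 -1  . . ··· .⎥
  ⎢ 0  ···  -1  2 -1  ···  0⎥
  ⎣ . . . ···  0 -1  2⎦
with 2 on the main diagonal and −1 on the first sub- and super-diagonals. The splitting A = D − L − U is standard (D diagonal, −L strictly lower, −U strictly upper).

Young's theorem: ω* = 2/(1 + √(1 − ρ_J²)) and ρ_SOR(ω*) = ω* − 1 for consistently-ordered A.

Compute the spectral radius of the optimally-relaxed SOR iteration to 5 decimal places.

½·tridiag(1,0,1) at n=67: λ_k = cos(kπ/68); max |λ| at k=1 ⇒ ρ_J = cos(π/68) ≈ 0.99893.
1 − cos²(π/68) = sin²(π/68) ⇒ √(1−ρ_J²) = sin(π/68) = 0.046183.
ω* = 2/(1 + 0.046183) = 2/1.046183 = 1.91171.
ρ_SOR = ω* − 1 = 1.91171 − 1 = 0.91171.

ρ_SOR = 0.91171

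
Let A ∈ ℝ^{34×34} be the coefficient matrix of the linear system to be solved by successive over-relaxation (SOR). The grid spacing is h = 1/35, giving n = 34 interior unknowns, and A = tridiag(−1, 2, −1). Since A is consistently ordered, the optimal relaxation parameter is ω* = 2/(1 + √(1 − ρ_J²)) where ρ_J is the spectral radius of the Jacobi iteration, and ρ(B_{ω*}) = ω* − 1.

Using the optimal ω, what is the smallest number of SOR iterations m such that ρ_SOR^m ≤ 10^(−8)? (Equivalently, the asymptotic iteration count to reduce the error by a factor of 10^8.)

m = 103

½·tridiag(1,0,1) at n=34: λ_k = cos(kπ/35); max |λ| at k=1 ⇒ ρ_J = cos(π/35) ≈ 0.9959743.
root = sin(π/35) = 0.0896393  (since 1−cos² = sin²).
Then 2/(1+√(1−ρ_J²)) = 2/(1+0.0896393); ω* = 2/1.0896393 = 1.8354698.
ρ_SOR = ω* − 1 ≈ 0.8354698.
m ≥ 8·ln10 / (−ln 0.8354698) = 102.473; smallest integer m = 103.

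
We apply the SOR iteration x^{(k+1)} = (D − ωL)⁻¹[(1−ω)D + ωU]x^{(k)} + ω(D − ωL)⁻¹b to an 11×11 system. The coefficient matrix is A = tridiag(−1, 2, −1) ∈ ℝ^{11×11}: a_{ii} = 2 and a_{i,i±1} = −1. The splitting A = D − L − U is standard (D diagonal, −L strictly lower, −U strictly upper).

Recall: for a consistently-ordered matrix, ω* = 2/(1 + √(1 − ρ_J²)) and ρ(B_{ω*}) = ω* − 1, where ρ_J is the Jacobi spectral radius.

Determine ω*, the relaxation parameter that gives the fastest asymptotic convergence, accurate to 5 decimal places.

n=11: λ(B_J) = 1 − λ(A)/2 = cos(kπ/12); k=1 gives ρ_J = 0.96593.
1 − cos²(π/12) = sin²(π/12) ⇒ √(1−ρ_J²) = sin(π/12) = 0.258819.
ω* = 2 / (1 + 0.258819) = 2 / 1.258819 ≈ 1.58879.
ρ(B_{ω*}) = ω*−1 = 0.58879

ω* = 1.58879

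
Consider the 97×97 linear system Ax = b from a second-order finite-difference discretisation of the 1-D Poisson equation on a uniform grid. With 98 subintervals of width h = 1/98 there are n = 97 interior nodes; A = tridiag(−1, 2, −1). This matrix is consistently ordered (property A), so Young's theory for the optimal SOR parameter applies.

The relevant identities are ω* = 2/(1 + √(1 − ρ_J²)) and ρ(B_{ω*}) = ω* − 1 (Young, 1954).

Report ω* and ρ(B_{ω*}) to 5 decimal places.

ω* = 1.93789, ρ_SOR = 0.93789

[ρ_J] n=97: ρ(B_J) = cos(π/(n+1)) = cos(π/98) = 0.99949.
1 − cos²(π/98) = sin²(π/98) ⇒ √(1−ρ_J²) = sin(π/98) = 0.032052.
So ω* = 2/1.032052 = 1.93789 (Young).
ρ_SOR = ω* − 1 = 1.93789 − 1 = 0.93789.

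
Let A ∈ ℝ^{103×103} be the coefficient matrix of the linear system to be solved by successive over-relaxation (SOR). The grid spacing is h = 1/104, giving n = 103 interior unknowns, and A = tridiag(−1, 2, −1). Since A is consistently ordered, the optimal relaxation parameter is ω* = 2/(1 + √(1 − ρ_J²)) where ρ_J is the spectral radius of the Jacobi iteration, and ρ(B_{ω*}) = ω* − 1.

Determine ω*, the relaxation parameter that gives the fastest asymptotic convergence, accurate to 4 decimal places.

ω* = 1.9414

n=103: λ(B_J) = 1 − λ(A)/2 = cos(kπ/104); k=1 gives ρ_J = 0.9995.
root = sin(π/104) = 0.03020  (since 1−cos² = sin²).
[ω*] 2 ÷ (1 + 0.03020) = 2 ÷ 1.03020 = 1.9414.
[ρ_SOR] ω* − 1 = 0.9414.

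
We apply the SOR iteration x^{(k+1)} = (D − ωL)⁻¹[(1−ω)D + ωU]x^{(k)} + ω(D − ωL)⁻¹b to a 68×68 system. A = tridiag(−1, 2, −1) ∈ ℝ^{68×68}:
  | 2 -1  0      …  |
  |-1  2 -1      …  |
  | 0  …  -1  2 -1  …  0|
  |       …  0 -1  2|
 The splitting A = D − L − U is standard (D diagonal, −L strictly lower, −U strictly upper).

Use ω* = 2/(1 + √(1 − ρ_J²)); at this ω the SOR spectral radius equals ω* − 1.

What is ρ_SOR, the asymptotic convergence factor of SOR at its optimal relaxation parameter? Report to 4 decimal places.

ρ_SOR = 0.9129

With n=68, ρ(Jacobi) = cos(π/69) = 0.9990.
√(1−ρ_J²) = |sin(π/69)| = 0.04551
[ω*] 2 ÷ (1 + 0.04551) = 2 ÷ 1.04551 = 1.9129.
and ρ(B_{ω*}) = 1.9129 − 1 = 0.9129.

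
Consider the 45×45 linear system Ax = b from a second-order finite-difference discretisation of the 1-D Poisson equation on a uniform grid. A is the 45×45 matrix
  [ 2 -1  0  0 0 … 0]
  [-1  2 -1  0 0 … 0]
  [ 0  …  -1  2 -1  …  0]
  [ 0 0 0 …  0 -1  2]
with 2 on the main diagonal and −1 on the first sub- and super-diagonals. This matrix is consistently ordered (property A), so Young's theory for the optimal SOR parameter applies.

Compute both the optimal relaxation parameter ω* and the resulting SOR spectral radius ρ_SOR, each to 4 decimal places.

ω* = 1.8722, ρ_SOR = 0.8722

With n=45, ρ(Jacobi) = cos(π/46) = 0.9977.
√(1−ρ_J²) simplifies to sin(π/46) = 0.06824.
So ω* = 2/1.06824 = 1.8722 (Young).
Hence ρ(B_{ω*}) = 1.8722 − 1 = 0.8722.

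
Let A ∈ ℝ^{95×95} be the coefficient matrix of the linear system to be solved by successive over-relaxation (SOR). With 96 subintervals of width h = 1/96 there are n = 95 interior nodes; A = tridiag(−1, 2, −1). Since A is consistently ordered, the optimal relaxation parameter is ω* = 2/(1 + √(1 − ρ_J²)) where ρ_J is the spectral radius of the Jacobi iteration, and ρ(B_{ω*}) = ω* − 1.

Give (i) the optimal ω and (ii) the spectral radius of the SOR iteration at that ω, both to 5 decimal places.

B_J for the 95×95 system has eigenvalues cos(kπ/96); ρ_J = cos(π/96) = 0.99946.
√(1−ρ_J²) simplifies to sin(π/96) = 0.032719.
ω* = 2/(1+0.032719) = 1.93664
ρ(B_{ω*}) = ω*−1 = 0.93664

ω* = 1.93664, ρ_SOR = 0.93664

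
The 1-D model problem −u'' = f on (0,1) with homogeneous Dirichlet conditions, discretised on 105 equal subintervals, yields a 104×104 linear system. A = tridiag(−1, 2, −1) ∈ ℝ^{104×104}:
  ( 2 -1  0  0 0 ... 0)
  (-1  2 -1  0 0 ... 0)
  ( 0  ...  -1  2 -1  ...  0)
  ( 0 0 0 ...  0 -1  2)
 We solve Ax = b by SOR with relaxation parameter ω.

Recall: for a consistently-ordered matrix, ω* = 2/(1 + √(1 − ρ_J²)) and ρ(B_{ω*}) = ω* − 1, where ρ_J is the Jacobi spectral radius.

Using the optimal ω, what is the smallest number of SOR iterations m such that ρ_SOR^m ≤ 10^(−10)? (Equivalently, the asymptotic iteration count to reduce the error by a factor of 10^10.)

m = 385

n=104: λ(B_J) = 1 − λ(A)/2 = cos(kπ/105); k=1 gives ρ_J = 0.9995524.
√(1−ρ_J²) = |sin(π/105)| = 0.0299155
Young: ω* = 2/(1+√(1−ρ_J²)) = 2/(1+0.0299155) = 2/1.0299155 = 1.9419069.
ρ(B_{ω*}) = ω*−1 = 0.9419069
Need (0.9419069)^m ≤ 10^(−10): m ≥ 10·ln10/|ln 0.9419069| = 23.0259/0.0598488 = 384.735 ⇒ m = 385.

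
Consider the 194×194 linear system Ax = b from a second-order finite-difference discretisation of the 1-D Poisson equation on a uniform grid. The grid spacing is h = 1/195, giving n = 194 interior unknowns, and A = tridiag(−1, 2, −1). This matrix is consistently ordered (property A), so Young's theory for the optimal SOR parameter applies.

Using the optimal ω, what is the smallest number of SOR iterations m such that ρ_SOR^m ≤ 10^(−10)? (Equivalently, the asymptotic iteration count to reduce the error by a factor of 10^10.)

With n=194, ρ(Jacobi) = cos(π/195) = 0.9998702.
1 − cos²(π/195) = sin²(π/195) ⇒ √(1−ρ_J²) = sin(π/195) = 0.0161100.
So ω* = 2/1.0161100 = 1.9682908 (Young).
ρ(B_{ω*}) = ω*−1 = 0.9682908
(0.9682908)^m ≤ 10^{−10}  ⇒  m·ln(0.9682908) ≤ −10·ln10  ⇒  m ≥ 714.584  ⇒  m = 715

m = 715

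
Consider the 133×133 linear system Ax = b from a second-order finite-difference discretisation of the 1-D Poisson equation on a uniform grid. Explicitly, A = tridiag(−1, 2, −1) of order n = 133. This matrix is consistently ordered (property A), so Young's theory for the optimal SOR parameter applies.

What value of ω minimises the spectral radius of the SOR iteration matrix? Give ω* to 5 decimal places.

ω* = 1.95419

With n=133, ρ(Jacobi) = cos(π/134) = 0.99973.
√(1−ρ_J²) simplifies to sin(π/134) = 0.023443.
[ω*] 2 ÷ (1 + 0.023443) = 2 ÷ 1.023443 = 1.95419.
and ρ(B_{ω*}) = 1.95419 − 1 = 0.95419.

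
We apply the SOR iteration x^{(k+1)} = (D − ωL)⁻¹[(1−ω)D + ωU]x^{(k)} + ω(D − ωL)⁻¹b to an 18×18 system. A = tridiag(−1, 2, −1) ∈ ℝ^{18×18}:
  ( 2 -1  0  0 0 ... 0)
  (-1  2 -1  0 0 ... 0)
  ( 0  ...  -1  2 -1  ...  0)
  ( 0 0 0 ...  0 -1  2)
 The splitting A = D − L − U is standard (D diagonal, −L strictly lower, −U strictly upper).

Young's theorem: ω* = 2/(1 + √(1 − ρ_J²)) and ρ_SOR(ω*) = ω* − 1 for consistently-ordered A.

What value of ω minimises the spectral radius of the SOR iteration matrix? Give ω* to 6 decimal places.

[ρ_J] n=18: ρ(B_J) = cos(π/(n+1)) = cos(π/19) = 0.986361.
√(1−ρ_J²) simplifies to sin(π/19) = 0.1645946.
ω* = 2/(1+0.1645946) = 1.717336
ρ(B_{ω*}) = ω*−1 = 0.717336

ω* = 1.717336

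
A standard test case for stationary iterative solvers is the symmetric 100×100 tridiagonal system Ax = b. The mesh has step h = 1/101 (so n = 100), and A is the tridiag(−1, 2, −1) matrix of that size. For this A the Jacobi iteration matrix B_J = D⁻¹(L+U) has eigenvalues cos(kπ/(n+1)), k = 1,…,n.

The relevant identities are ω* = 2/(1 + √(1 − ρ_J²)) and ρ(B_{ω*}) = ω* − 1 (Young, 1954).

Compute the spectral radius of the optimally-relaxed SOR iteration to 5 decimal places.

With n=100, ρ(Jacobi) = cos(π/101) = 0.99952.
root = sin(π/101) = 0.031100  (since 1−cos² = sin²).
ω* = 2/(1 + 0.031100) = 2/1.031100 = 1.93968.
At ω = 1.93968 every |λ(B_ω)| = ω−1, so ρ_SOR = 0.93968.

ρ_SOR = 0.93968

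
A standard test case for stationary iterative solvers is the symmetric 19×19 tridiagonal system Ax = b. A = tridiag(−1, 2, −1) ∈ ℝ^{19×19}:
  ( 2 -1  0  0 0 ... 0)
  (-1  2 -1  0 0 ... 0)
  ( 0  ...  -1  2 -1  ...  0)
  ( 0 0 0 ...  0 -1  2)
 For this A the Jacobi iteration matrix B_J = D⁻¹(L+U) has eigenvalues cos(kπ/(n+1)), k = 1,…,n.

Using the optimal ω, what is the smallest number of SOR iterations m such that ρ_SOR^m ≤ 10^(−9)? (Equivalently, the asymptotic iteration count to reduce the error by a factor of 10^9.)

[ρ_J] n=19: ρ(B_J) = cos(π/(n+1)) = cos(π/20) = 0.9876883.
1 − cos²(π/20) = sin²(π/20) ⇒ √(1−ρ_J²) = sin(π/20) = 0.1564345.
ω* = 2 / (1 + 0.1564345) = 2 / 1.1564345 ≈ 1.7294538.
Hence ρ(B_{ω*}) = 1.7294538 − 1 = 0.7294538.
For 9 digits: m = 9·ln10 / (−ln 0.7294538) = 20.7233/0.315459 = 65.693; round up → m = 66.

m = 66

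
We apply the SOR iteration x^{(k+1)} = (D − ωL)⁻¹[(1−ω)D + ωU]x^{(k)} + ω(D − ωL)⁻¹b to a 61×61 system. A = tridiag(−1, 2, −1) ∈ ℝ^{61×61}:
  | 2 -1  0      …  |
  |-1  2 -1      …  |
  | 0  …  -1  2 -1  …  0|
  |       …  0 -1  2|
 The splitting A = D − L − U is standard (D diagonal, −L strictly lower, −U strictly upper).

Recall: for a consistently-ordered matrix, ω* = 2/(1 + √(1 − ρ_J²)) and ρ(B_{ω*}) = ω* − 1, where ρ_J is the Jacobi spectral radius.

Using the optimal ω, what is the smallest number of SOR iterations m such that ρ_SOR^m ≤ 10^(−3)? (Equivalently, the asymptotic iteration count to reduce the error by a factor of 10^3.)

spectrum of D⁻¹(L+U) = {cos(kπ/62) : 1≤k≤61}; ρ_J = cos(π/62) = 0.9987165.
1 − cos²(π/62) = sin²(π/62) ⇒ √(1−ρ_J²) = sin(π/62) = 0.0506492.
ω* = 2/(1 + 0.0506492) = 2/1.0506492 = 1.9035849.
ρ_SOR = ω* − 1 ≈ 0.9035849.
For 3 digits: m = 3·ln10 / (−ln 0.9035849) = 6.90776/0.101385 = 68.134; round up → m = 69.

m = 69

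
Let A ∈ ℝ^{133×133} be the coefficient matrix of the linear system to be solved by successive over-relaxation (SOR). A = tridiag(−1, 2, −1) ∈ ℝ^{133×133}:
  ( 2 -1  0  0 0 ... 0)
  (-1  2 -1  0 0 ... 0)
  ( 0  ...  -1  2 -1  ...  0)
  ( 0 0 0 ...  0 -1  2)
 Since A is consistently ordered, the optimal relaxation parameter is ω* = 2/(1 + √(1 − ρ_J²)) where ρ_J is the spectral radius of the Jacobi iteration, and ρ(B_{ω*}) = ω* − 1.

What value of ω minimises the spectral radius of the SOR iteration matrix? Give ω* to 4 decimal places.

With n=133, ρ(Jacobi) = cos(π/134) = 0.9997.
√(1−ρ_J²) = |sin(π/134)| = 0.02344
So ω* = 2/1.02344 = 1.9542 (Young).
[ρ_SOR] ω* − 1 = 0.9542.

ω* = 1.9542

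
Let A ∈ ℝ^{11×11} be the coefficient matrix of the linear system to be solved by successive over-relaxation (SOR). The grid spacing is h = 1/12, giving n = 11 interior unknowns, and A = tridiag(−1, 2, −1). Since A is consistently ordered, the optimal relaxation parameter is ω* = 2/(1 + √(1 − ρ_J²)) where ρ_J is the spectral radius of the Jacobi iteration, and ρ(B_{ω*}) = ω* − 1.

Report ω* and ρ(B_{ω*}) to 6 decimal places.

spectrum of D⁻¹(L+U) = {cos(kπ/12) : 1≤k≤11}; ρ_J = cos(π/12) = 0.965926.
√(1−ρ_J²) = |sin(π/12)| = 0.2588190
ω* = 2/(1+0.2588190) = 1.588791
ρ_SOR = ω* − 1 = 1.588791 − 1 = 0.588791.

ω* = 1.588791, ρ_SOR = 0.588791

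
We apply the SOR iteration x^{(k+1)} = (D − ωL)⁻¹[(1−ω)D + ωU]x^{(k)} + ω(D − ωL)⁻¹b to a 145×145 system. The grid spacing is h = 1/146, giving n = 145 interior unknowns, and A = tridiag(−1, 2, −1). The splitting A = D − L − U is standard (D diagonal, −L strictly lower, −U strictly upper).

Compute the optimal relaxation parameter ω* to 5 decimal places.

ω* = 1.95787

[ρ_J] n=145: ρ(B_J) = cos(π/(n+1)) = cos(π/146) = 0.99977.
root = sin(π/146) = 0.021516  (since 1−cos² = sin²).
ω* = 2/(1+0.021516) = 1.95787
ρ_SOR = ω* − 1 ≈ 0.95787.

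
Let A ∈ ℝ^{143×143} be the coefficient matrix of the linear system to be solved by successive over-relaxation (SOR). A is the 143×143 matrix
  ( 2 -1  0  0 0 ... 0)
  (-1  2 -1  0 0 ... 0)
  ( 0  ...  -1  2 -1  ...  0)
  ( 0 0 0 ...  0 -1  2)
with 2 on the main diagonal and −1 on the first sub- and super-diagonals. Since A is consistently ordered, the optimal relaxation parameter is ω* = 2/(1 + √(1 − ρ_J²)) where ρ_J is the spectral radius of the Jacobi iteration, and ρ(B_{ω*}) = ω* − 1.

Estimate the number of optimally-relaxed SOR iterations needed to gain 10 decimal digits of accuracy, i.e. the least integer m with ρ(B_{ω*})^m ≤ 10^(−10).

ρ_J = max_k |cos(kπ/144)| = cos(π/144) = 0.9997620
√(1 − cos²(π/144)) = sin(π/144) ≈ 0.0218149.
Young: ω* = 2/(1+√(1−ρ_J²)) = 2/(1+0.0218149) = 2/1.0218149 = 1.9573017.
At ω = 1.9573017 every |λ(B_ω)| = ω−1, so ρ_SOR = 0.9573017.
Need (0.9573017)^m ≤ 10^(−10): m ≥ 10·ln10/|ln 0.9573017| = 23.0259/0.0436367 = 527.673 ⇒ m = 528.

m = 528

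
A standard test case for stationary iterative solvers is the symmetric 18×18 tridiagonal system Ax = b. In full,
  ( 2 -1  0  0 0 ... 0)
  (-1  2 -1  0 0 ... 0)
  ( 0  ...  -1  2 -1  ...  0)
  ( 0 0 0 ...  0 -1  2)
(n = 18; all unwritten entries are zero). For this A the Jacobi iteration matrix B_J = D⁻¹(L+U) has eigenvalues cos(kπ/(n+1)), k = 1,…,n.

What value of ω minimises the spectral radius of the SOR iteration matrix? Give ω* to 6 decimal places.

ω* = 1.717336

n=18: λ(B_J) = 1 − λ(A)/2 = cos(kπ/19); k=1 gives ρ_J = 0.986361.
1 − cos²(π/19) = sin²(π/19) ⇒ √(1−ρ_J²) = sin(π/19) = 0.1645946.
So ω* = 2/1.1645946 = 1.717336 (Young).
ρ_SOR = ω* − 1 ≈ 0.717336.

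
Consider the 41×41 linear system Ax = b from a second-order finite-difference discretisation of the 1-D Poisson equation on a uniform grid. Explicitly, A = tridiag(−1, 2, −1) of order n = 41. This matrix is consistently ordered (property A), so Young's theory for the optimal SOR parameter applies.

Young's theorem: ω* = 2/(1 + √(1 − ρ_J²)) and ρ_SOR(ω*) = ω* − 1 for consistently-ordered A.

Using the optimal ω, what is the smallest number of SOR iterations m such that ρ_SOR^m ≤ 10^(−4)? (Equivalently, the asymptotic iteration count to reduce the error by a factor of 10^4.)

n=41: λ(B_J) = 1 − λ(A)/2 = cos(kπ/42); k=1 gives ρ_J = 0.9972038.
√(1 − cos²(π/42)) = sin(π/42) ≈ 0.0747301.
[ω*] 2 ÷ (1 + 0.0747301) = 2 ÷ 1.0747301 = 1.8609323.
At ω = 1.8609323 every |λ(B_ω)| = ω−1, so ρ_SOR = 0.8609323.
ρ_SOR^m ≤ 10^(−4) ⇔ m ≥ 4·ln10/(−ln 0.8609323) = 9.21034/0.149739 = 61.509; m = ⌈61.509⌉ = 62.

m = 62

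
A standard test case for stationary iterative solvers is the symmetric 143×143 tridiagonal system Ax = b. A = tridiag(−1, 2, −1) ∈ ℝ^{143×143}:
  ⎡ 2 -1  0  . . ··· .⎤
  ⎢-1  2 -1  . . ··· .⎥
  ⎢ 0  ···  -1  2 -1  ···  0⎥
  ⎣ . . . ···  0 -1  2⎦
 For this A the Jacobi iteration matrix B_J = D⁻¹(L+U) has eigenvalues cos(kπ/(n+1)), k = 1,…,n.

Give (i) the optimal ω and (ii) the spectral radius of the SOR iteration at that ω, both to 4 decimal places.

ρ_J = max_k |cos(kπ/144)| = cos(π/144) = 0.9998
√(1 − cos²(π/144)) = sin(π/144) ≈ 0.02181.
ω* = 2/(1 + 0.02181) = 2/1.02181 = 1.9573.
At ω = 1.9573 every |λ(B_ω)| = ω−1, so ρ_SOR = 0.9573.

ω* = 1.9573, ρ_SOR = 0.9573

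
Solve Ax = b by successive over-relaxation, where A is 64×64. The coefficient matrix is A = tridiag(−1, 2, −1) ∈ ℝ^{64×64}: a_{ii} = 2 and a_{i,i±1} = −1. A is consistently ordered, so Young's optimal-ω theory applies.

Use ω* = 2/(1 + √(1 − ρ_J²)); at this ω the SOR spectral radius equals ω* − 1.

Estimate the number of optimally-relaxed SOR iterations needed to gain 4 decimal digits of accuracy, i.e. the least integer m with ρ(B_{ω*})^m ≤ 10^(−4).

m = 96

½·tridiag(1,0,1) at n=64: λ_k = cos(kπ/65); max |λ| at k=1 ⇒ ρ_J = cos(π/65) ≈ 0.9988322.
root = sin(π/65) = 0.0483134  (since 1−cos² = sin²).
ω* = 2/(1 + 0.0483134) = 2/1.0483134 = 1.9078264.
At ω = 1.9078264 every |λ(B_ω)| = ω−1, so ρ_SOR = 0.9078264.
ρ_SOR^m ≤ 10^(−4) ⇔ m ≥ 4·ln10/(−ln 0.9078264) = 9.21034/0.0967021 = 95.244; m = ⌈95.244⌉ = 96.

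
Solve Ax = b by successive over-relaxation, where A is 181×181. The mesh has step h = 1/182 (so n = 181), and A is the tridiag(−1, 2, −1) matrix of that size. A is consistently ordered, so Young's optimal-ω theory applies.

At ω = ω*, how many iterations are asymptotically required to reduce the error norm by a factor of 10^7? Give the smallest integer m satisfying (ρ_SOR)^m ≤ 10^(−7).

[ρ_J] n=181: ρ(B_J) = cos(π/(n+1)) = cos(π/182) = 0.9998510.
√(1−ρ_J²) simplifies to sin(π/182) = 0.0172606.
[ω*] 2 ÷ (1 + 0.0172606) = 2 ÷ 1.0172606 = 1.9660645.
[ρ_SOR] ω* − 1 = 0.9660645.
m ≥ 7·ln10 / (−ln 0.9660645) = 466.857; smallest integer m = 467.

m = 467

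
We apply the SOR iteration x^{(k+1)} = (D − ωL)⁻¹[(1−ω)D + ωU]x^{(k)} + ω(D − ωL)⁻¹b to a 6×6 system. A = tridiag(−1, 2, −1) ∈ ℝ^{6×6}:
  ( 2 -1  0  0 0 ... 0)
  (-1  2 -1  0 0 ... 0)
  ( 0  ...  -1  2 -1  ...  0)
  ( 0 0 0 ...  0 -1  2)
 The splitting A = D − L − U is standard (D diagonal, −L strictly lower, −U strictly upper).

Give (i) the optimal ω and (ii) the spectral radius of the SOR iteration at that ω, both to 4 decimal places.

[ρ_J] n=6: ρ(B_J) = cos(π/(n+1)) = cos(π/7) = 0.9010.
root = sin(π/7) = 0.43388  (since 1−cos² = sin²).
[ω*] 2 ÷ (1 + 0.43388) = 2 ÷ 1.43388 = 1.3948.
ρ_SOR = ω* − 1 ≈ 0.3948.

ω* = 1.3948, ρ_SOR = 0.3948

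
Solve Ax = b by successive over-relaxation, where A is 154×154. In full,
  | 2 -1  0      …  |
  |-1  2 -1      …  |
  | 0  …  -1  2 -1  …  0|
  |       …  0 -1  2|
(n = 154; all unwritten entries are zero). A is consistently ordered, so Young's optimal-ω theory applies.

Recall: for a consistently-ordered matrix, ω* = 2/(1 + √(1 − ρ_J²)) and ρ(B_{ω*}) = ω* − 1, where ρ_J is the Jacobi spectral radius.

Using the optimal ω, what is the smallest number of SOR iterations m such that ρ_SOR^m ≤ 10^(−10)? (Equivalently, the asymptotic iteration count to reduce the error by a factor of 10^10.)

m = 568

With n=154, ρ(Jacobi) = cos(π/155) = 0.9997946.
√(1 − cos²(π/155)) = sin(π/155) ≈ 0.0202670.
Young: ω* = 2/(1+√(1−ρ_J²)) = 2/(1+0.0202670) = 2/1.0202670 = 1.9602712.
[ρ_SOR] ω* − 1 = 0.9602712.
(0.9602712)^m ≤ 10^{−10}  ⇒  m·ln(0.9602712) ≤ −10·ln10  ⇒  m ≥ 567.987  ⇒  m = 568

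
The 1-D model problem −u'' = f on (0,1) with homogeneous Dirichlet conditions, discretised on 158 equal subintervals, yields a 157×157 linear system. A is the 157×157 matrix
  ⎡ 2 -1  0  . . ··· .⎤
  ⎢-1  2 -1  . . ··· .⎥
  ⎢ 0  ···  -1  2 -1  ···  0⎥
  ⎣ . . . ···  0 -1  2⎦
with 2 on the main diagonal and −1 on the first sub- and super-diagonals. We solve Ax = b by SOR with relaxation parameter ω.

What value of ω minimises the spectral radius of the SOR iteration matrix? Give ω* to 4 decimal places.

spectrum of D⁻¹(L+U) = {cos(kπ/158) : 1≤k≤157}; ρ_J = cos(π/158) = 0.9998.
1 − cos²(π/158) = sin²(π/158) ⇒ √(1−ρ_J²) = sin(π/158) = 0.01988.
Then 2/(1+√(1−ρ_J²)) = 2/(1+0.01988); ω* = 2/1.01988 = 1.9610.
Hence ρ(B_{ω*}) = 1.9610 − 1 = 0.9610.

ω* = 1.9610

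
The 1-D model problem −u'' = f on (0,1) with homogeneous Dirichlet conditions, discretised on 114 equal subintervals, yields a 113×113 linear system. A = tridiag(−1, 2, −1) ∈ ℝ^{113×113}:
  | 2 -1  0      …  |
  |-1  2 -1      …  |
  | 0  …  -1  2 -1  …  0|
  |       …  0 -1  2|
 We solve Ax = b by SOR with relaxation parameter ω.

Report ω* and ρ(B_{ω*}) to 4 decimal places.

ω* = 1.9464, ρ_SOR = 0.9464

B_J for the 113×113 system has eigenvalues cos(kπ/114); ρ_J = cos(π/114) = 0.9996.
root = sin(π/114) = 0.02755  (since 1−cos² = sin²).
ω* = 2/(1 + 0.02755) = 2/1.02755 = 1.9464.
ρ_SOR = ω* − 1 ≈ 0.9464.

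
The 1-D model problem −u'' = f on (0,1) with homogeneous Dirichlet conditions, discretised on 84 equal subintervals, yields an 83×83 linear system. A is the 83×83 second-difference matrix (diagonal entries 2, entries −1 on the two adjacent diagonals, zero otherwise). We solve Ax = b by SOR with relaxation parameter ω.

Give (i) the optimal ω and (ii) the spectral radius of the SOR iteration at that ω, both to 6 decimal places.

ω* = 1.927913, ρ_SOR = 0.927913

[ρ_J] n=83: ρ(B_J) = cos(π/(n+1)) = cos(π/84) = 0.999301.
√(1 − cos²(π/84)) = sin(π/84) ≈ 0.0373912.
ω* = 2/(1 + 0.0373912) = 2/1.0373912 = 1.927913.
ρ(B_{ω*}) = ω*−1 = 0.927913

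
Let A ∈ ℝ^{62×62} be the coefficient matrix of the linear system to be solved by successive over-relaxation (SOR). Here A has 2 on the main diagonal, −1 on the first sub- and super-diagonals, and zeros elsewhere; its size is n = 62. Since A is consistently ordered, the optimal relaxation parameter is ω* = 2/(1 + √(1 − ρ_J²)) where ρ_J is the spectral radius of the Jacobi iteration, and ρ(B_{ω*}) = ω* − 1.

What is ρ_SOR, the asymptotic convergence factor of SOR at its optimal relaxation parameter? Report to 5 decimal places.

With n=62, ρ(Jacobi) = cos(π/63) = 0.99876.
√(1−ρ_J²) simplifies to sin(π/63) = 0.049846.
ω* = 2/(1+0.049846) = 1.90504
ρ_SOR = ω* − 1 ≈ 0.90504.

ρ_SOR = 0.90504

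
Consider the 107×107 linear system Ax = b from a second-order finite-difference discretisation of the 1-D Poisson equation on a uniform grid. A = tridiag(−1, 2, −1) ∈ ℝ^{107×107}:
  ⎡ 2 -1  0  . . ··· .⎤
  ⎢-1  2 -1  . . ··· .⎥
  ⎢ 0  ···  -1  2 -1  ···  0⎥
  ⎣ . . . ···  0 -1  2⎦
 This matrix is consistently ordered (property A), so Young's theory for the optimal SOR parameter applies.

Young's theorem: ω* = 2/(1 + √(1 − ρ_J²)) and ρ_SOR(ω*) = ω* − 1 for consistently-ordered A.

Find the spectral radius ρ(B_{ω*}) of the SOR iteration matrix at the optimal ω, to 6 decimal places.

With n=107, ρ(Jacobi) = cos(π/108) = 0.999577.
root = sin(π/108) = 0.0290847  (since 1−cos² = sin²).
Young: ω* = 2/(1+√(1−ρ_J²)) = 2/(1+0.0290847) = 2/1.0290847 = 1.943475.
At ω = 1.943475 every |λ(B_ω)| = ω−1, so ρ_SOR = 0.943475.

ρ_SOR = 0.943475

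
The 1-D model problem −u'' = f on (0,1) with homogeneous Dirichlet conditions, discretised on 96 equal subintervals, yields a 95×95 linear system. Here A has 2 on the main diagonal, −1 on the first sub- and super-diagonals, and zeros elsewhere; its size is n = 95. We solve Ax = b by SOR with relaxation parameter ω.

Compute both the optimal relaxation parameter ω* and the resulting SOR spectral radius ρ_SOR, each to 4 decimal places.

ω* = 1.9366, ρ_SOR = 0.9366

[ρ_J] n=95: ρ(B_J) = cos(π/(n+1)) = cos(π/96) = 0.9995.
√(1−ρ_J²) = |sin(π/96)| = 0.03272
ω* = 2/(1 + 0.03272) = 2/1.03272 = 1.9366.
At ω = 1.9366 every |λ(B_ω)| = ω−1, so ρ_SOR = 0.9366.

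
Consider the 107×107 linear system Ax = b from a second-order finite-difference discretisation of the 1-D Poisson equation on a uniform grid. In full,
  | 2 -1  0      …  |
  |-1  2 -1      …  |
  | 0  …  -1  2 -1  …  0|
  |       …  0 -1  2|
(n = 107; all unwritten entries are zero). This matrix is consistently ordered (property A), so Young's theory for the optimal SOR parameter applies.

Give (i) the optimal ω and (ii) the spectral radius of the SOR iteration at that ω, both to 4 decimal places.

ω* = 1.9435, ρ_SOR = 0.9435

[ρ_J] n=107: ρ(B_J) = cos(π/(n+1)) = cos(π/108) = 0.9996.
1 − cos²(π/108) = sin²(π/108) ⇒ √(1−ρ_J²) = sin(π/108) = 0.02908.
[ω*] 2 ÷ (1 + 0.02908) = 2 ÷ 1.02908 = 1.9435.
ρ(B_{ω*}) = ω*−1 = 0.9435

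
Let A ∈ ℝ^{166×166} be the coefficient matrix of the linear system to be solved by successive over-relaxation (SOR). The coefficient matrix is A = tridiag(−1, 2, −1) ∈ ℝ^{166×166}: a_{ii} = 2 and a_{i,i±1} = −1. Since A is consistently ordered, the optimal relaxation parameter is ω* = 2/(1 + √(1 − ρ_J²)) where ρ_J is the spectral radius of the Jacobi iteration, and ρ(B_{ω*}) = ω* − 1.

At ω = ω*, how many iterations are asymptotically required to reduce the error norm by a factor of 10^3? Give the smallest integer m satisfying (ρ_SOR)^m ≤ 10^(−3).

spectrum of D⁻¹(L+U) = {cos(kπ/167) : 1≤k≤166}; ρ_J = cos(π/167) = 0.9998231.
root = sin(π/167) = 0.0188108  (since 1−cos² = sin²).
Then 2/(1+√(1−ρ_J²)) = 2/(1+0.0188108); ω* = 2/1.0188108 = 1.9630730.
Hence ρ(B_{ω*}) = 1.9630730 − 1 = 0.9630730.
3·ln10 = 6.90776; −ln(0.9630730) = 0.0376261; m = ⌈6.90776/0.0376261⌉ = ⌈183.590⌉ = 184.

m = 184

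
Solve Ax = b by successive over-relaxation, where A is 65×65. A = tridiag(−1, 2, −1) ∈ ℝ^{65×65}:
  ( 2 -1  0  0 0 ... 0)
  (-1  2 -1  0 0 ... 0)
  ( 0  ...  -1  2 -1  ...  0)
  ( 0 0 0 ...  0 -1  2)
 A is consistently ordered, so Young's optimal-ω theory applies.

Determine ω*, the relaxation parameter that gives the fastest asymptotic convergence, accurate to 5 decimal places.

ω* = 1.90916

n=65: λ(B_J) = 1 − λ(A)/2 = cos(kπ/66); k=1 gives ρ_J = 0.99887.
√(1 − cos²(π/66)) = sin(π/66) ≈ 0.047582.
ω* = 2/(1+0.047582) = 1.90916
ρ_SOR = ω* − 1 = 1.90916 − 1 = 0.90916.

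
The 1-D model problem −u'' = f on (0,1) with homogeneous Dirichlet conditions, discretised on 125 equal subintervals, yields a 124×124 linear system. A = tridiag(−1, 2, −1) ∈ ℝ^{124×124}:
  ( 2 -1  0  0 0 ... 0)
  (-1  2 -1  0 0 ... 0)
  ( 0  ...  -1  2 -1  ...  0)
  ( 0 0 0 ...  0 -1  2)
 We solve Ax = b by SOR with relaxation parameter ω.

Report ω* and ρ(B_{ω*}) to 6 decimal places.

ω* = 1.950972, ρ_SOR = 0.950972

ρ_J = max_k |cos(kπ/125)| = cos(π/125) = 0.999684
1 − cos²(π/125) = sin²(π/125) ⇒ √(1−ρ_J²) = sin(π/125) = 0.0251301.
So ω* = 2/1.0251301 = 1.950972 (Young).
and ρ(B_{ω*}) = 1.950972 − 1 = 0.950972.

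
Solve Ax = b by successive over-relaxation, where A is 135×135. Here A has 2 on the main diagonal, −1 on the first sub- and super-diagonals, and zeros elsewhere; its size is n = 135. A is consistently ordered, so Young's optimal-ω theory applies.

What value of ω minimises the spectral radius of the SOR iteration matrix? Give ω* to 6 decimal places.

ω* = 1.954847

n=135: λ(B_J) = 1 − λ(A)/2 = cos(kπ/136); k=1 gives ρ_J = 0.999733.
√(1−ρ_J²) = |sin(π/136)| = 0.0230979
ω* = 2/(1+0.0230979) = 1.954847
ρ_SOR = ω* − 1 = 1.954847 − 1 = 0.954847.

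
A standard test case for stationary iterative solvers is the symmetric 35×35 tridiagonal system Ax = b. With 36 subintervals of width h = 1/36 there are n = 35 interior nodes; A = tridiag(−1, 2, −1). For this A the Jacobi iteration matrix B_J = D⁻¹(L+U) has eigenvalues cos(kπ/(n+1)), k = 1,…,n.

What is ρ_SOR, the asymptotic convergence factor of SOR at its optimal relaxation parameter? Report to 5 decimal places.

spectrum of D⁻¹(L+U) = {cos(kπ/36) : 1≤k≤35}; ρ_J = cos(π/36) = 0.99619.
√(1−ρ_J²) = |sin(π/36)| = 0.087156
ω* = 2/(1 + 0.087156) = 2/1.087156 = 1.83966.
[ρ_SOR] ω* − 1 = 0.83966.

ρ_SOR = 0.83966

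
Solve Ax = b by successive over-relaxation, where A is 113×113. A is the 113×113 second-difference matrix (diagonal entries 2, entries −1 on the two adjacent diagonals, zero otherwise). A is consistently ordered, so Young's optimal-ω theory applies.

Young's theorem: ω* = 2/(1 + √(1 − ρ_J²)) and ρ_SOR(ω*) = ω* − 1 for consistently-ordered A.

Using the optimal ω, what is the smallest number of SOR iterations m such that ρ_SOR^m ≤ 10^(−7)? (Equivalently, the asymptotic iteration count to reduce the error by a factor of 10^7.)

m = 293

B_J for the 113×113 system has eigenvalues cos(kπ/114); ρ_J = cos(π/114) = 0.9996203.
root = sin(π/114) = 0.0275543  (since 1−cos² = sin²).
Then 2/(1+√(1−ρ_J²)) = 2/(1+0.0275543); ω* = 2/1.0275543 = 1.9463692.
ρ_SOR = ω* − 1 = 1.9463692 − 1 = 0.9463692.
7·ln10 = 16.1181; −ln(0.9463692) = 0.0551225; m = ⌈16.1181/0.0551225⌉ = ⌈292.405⌉ = 293.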